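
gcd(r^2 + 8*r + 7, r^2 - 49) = r + 7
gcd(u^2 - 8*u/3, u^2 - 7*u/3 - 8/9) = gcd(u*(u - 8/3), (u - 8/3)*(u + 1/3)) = u - 8/3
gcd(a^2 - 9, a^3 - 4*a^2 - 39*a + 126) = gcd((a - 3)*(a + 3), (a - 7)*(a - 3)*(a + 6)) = a - 3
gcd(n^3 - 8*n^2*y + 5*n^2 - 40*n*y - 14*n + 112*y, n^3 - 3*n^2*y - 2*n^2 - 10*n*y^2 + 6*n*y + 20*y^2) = n - 2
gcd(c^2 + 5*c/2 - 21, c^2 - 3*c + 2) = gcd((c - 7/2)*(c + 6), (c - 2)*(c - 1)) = 1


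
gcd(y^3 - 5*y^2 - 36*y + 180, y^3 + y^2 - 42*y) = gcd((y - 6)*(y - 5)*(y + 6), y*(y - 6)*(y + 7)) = y - 6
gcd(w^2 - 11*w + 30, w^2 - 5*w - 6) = w - 6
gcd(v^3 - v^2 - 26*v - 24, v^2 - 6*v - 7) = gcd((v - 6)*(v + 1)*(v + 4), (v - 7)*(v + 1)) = v + 1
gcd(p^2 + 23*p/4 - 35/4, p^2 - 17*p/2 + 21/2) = 1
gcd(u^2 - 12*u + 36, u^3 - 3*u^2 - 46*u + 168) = u - 6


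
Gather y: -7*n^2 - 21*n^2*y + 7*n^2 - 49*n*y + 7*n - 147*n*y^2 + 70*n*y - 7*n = -147*n*y^2 + y*(-21*n^2 + 21*n)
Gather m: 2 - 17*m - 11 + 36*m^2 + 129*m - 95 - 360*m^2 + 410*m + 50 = -324*m^2 + 522*m - 54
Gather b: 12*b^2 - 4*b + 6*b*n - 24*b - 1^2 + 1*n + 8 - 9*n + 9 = 12*b^2 + b*(6*n - 28) - 8*n + 16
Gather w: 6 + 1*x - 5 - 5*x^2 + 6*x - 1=-5*x^2 + 7*x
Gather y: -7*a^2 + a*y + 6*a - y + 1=-7*a^2 + 6*a + y*(a - 1) + 1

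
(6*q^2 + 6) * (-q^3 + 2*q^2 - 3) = -6*q^5 + 12*q^4 - 6*q^3 - 6*q^2 - 18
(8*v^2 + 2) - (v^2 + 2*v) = 7*v^2 - 2*v + 2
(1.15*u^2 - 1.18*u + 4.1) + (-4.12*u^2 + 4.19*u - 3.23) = -2.97*u^2 + 3.01*u + 0.87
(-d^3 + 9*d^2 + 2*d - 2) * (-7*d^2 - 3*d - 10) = 7*d^5 - 60*d^4 - 31*d^3 - 82*d^2 - 14*d + 20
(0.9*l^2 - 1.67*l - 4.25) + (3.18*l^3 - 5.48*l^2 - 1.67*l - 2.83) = 3.18*l^3 - 4.58*l^2 - 3.34*l - 7.08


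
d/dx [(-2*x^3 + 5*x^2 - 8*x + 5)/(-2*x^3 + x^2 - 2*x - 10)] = 2*(4*x^4 - 12*x^3 + 44*x^2 - 55*x + 45)/(4*x^6 - 4*x^5 + 9*x^4 + 36*x^3 - 16*x^2 + 40*x + 100)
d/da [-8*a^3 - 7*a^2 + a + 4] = -24*a^2 - 14*a + 1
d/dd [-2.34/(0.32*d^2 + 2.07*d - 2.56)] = (1.4976*d + 4.8438)/(0.32*d^2 + 2.07*d - 2.56)^2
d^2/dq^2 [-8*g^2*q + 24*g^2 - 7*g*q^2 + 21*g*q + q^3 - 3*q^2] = -14*g + 6*q - 6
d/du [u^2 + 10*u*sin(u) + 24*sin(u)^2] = 10*u*cos(u) + 2*u + 10*sin(u) + 24*sin(2*u)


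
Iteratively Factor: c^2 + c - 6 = (c - 2)*(c + 3)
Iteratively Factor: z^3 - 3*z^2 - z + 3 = (z - 3)*(z^2 - 1) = (z - 3)*(z - 1)*(z + 1)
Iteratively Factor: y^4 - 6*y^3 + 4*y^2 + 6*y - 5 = (y - 1)*(y^3 - 5*y^2 - y + 5) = (y - 1)^2*(y^2 - 4*y - 5) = (y - 1)^2*(y + 1)*(y - 5)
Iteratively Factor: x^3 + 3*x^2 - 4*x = (x)*(x^2 + 3*x - 4) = x*(x + 4)*(x - 1)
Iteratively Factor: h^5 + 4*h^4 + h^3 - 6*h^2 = (h)*(h^4 + 4*h^3 + h^2 - 6*h) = h^2*(h^3 + 4*h^2 + h - 6) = h^2*(h - 1)*(h^2 + 5*h + 6) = h^2*(h - 1)*(h + 3)*(h + 2)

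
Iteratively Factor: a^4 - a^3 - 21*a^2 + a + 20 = (a + 1)*(a^3 - 2*a^2 - 19*a + 20) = (a - 1)*(a + 1)*(a^2 - a - 20) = (a - 1)*(a + 1)*(a + 4)*(a - 5)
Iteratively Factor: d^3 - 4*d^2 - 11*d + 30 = (d - 5)*(d^2 + d - 6) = (d - 5)*(d - 2)*(d + 3)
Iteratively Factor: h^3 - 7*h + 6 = (h + 3)*(h^2 - 3*h + 2) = (h - 1)*(h + 3)*(h - 2)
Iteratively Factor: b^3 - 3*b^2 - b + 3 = (b - 1)*(b^2 - 2*b - 3) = (b - 1)*(b + 1)*(b - 3)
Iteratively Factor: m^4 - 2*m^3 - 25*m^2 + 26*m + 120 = (m + 4)*(m^3 - 6*m^2 - m + 30) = (m - 5)*(m + 4)*(m^2 - m - 6) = (m - 5)*(m - 3)*(m + 4)*(m + 2)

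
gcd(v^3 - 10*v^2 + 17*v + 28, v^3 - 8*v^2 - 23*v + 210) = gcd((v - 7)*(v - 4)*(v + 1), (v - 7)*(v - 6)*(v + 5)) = v - 7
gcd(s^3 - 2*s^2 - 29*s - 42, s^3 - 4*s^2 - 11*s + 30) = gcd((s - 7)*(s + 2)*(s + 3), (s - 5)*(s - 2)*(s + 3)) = s + 3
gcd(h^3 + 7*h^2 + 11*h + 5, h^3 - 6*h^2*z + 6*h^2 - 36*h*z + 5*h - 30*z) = h^2 + 6*h + 5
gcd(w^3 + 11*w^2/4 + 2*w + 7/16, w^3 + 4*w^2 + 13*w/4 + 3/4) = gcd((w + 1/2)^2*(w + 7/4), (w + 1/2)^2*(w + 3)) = w^2 + w + 1/4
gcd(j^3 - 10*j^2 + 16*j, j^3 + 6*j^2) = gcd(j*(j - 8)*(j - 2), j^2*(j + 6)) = j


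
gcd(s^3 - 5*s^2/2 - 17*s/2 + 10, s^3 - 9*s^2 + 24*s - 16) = s^2 - 5*s + 4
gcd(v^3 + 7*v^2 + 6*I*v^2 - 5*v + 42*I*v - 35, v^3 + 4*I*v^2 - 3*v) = v + I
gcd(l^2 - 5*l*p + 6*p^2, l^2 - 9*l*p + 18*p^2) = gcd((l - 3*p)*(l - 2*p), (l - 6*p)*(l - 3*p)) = -l + 3*p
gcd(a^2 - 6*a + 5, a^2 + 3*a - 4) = a - 1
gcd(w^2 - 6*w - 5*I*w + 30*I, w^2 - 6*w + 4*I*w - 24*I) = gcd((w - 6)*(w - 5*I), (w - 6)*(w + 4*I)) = w - 6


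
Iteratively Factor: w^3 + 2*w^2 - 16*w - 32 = (w + 4)*(w^2 - 2*w - 8) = (w + 2)*(w + 4)*(w - 4)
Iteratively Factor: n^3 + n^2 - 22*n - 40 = (n - 5)*(n^2 + 6*n + 8) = (n - 5)*(n + 2)*(n + 4)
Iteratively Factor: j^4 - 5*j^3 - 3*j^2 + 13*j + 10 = (j + 1)*(j^3 - 6*j^2 + 3*j + 10) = (j + 1)^2*(j^2 - 7*j + 10) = (j - 5)*(j + 1)^2*(j - 2)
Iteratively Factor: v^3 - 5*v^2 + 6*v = (v - 2)*(v^2 - 3*v) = (v - 3)*(v - 2)*(v)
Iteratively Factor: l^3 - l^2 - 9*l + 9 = (l - 1)*(l^2 - 9) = (l - 1)*(l + 3)*(l - 3)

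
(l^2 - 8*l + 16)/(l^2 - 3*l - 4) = (l - 4)/(l + 1)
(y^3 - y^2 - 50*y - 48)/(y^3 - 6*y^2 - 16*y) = (y^2 + 7*y + 6)/(y*(y + 2))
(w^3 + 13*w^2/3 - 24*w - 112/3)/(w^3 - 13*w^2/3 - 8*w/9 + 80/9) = 3*(w + 7)/(3*w - 5)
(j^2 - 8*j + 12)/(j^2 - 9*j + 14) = (j - 6)/(j - 7)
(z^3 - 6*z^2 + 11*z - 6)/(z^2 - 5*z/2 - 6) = 2*(-z^3 + 6*z^2 - 11*z + 6)/(-2*z^2 + 5*z + 12)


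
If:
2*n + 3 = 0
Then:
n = -3/2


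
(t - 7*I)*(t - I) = t^2 - 8*I*t - 7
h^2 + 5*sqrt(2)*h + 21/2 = (h + 3*sqrt(2)/2)*(h + 7*sqrt(2)/2)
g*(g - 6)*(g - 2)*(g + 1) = g^4 - 7*g^3 + 4*g^2 + 12*g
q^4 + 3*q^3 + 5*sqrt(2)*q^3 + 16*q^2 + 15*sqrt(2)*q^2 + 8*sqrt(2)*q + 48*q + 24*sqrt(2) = (q + 3)*(q + sqrt(2))*(q + 2*sqrt(2))^2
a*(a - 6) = a^2 - 6*a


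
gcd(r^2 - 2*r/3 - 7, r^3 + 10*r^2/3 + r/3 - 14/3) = r + 7/3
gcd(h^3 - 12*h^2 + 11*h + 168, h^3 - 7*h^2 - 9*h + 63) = h^2 - 4*h - 21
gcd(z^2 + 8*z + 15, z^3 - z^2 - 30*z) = z + 5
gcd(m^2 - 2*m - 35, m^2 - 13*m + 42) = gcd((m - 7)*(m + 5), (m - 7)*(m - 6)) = m - 7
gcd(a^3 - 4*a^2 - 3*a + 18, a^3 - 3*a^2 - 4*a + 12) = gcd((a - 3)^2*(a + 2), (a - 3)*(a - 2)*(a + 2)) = a^2 - a - 6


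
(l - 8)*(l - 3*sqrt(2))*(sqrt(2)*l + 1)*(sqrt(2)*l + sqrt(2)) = 2*l^4 - 14*l^3 - 5*sqrt(2)*l^3 - 22*l^2 + 35*sqrt(2)*l^2 + 42*l + 40*sqrt(2)*l + 48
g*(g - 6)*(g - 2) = g^3 - 8*g^2 + 12*g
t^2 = t^2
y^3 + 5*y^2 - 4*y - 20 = (y - 2)*(y + 2)*(y + 5)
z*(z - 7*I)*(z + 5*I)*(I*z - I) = I*z^4 + 2*z^3 - I*z^3 - 2*z^2 + 35*I*z^2 - 35*I*z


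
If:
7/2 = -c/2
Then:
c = -7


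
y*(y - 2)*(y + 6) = y^3 + 4*y^2 - 12*y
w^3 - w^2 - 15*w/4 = w*(w - 5/2)*(w + 3/2)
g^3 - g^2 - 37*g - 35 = (g - 7)*(g + 1)*(g + 5)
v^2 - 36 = (v - 6)*(v + 6)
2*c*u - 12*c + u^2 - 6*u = (2*c + u)*(u - 6)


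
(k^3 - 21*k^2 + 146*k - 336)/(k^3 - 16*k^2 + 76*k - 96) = (k - 7)/(k - 2)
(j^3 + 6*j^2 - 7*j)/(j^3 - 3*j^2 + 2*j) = (j + 7)/(j - 2)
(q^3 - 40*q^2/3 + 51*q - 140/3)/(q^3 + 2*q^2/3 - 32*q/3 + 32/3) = (q^2 - 12*q + 35)/(q^2 + 2*q - 8)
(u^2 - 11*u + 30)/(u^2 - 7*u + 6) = (u - 5)/(u - 1)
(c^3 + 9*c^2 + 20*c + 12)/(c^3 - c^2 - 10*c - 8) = (c + 6)/(c - 4)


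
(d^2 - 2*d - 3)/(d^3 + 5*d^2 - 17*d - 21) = 1/(d + 7)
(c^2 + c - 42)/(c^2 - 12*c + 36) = (c + 7)/(c - 6)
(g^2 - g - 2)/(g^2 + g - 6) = (g + 1)/(g + 3)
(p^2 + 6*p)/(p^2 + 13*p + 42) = p/(p + 7)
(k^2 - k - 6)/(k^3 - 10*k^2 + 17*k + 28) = (k^2 - k - 6)/(k^3 - 10*k^2 + 17*k + 28)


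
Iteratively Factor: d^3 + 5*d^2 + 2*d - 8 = (d + 2)*(d^2 + 3*d - 4) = (d + 2)*(d + 4)*(d - 1)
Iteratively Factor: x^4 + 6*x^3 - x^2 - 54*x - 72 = (x - 3)*(x^3 + 9*x^2 + 26*x + 24) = (x - 3)*(x + 2)*(x^2 + 7*x + 12) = (x - 3)*(x + 2)*(x + 3)*(x + 4)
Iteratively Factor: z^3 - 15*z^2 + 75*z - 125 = (z - 5)*(z^2 - 10*z + 25) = (z - 5)^2*(z - 5)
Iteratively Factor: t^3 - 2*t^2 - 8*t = (t - 4)*(t^2 + 2*t) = t*(t - 4)*(t + 2)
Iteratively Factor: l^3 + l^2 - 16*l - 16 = (l + 4)*(l^2 - 3*l - 4) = (l + 1)*(l + 4)*(l - 4)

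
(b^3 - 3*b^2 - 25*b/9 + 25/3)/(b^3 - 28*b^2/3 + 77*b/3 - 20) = (9*b^2 - 25)/(3*(3*b^2 - 19*b + 20))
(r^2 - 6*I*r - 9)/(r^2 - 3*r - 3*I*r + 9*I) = (r - 3*I)/(r - 3)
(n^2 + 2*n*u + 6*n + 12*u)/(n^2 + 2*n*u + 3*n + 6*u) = (n + 6)/(n + 3)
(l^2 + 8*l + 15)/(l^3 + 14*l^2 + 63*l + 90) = 1/(l + 6)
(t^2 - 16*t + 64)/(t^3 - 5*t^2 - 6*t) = (-t^2 + 16*t - 64)/(t*(-t^2 + 5*t + 6))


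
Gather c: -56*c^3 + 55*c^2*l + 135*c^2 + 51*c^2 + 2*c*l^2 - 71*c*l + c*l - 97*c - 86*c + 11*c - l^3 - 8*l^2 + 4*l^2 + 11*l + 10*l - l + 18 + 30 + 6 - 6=-56*c^3 + c^2*(55*l + 186) + c*(2*l^2 - 70*l - 172) - l^3 - 4*l^2 + 20*l + 48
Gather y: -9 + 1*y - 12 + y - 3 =2*y - 24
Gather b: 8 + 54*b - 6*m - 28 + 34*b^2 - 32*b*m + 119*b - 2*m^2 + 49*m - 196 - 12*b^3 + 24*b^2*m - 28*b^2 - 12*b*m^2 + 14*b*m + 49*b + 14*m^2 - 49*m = -12*b^3 + b^2*(24*m + 6) + b*(-12*m^2 - 18*m + 222) + 12*m^2 - 6*m - 216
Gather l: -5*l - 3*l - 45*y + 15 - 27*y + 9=-8*l - 72*y + 24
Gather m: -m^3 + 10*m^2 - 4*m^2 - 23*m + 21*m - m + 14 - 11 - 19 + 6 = -m^3 + 6*m^2 - 3*m - 10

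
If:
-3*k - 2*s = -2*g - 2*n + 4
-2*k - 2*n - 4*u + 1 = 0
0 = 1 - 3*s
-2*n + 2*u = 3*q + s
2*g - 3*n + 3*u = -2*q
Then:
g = 167/112 - 143*u/56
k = -51*u/28 - 23/168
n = 107/168 - 5*u/28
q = 11*u/14 - 15/28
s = 1/3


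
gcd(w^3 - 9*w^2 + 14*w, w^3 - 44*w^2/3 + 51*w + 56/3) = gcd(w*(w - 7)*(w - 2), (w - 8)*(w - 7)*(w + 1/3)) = w - 7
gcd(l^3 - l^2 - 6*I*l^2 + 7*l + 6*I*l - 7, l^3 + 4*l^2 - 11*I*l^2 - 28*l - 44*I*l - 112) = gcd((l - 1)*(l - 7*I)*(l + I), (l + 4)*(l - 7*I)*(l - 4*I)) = l - 7*I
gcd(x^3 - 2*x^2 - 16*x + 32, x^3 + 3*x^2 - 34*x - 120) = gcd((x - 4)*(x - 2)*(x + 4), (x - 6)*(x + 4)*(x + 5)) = x + 4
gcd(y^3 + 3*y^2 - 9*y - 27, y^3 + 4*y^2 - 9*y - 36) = y^2 - 9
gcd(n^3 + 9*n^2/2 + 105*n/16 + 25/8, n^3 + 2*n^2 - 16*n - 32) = n + 2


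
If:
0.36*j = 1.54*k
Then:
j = 4.27777777777778*k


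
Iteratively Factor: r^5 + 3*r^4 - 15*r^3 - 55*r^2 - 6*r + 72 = (r + 3)*(r^4 - 15*r^2 - 10*r + 24) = (r - 1)*(r + 3)*(r^3 + r^2 - 14*r - 24) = (r - 4)*(r - 1)*(r + 3)*(r^2 + 5*r + 6) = (r - 4)*(r - 1)*(r + 3)^2*(r + 2)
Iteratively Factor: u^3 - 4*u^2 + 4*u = (u - 2)*(u^2 - 2*u) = (u - 2)^2*(u)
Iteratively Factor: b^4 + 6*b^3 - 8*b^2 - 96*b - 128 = (b - 4)*(b^3 + 10*b^2 + 32*b + 32) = (b - 4)*(b + 4)*(b^2 + 6*b + 8) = (b - 4)*(b + 4)^2*(b + 2)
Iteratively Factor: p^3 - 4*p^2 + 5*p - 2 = (p - 1)*(p^2 - 3*p + 2) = (p - 1)^2*(p - 2)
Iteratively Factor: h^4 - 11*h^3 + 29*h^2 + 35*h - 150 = (h - 5)*(h^3 - 6*h^2 - h + 30) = (h - 5)*(h - 3)*(h^2 - 3*h - 10) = (h - 5)^2*(h - 3)*(h + 2)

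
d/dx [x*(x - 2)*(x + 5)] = 3*x^2 + 6*x - 10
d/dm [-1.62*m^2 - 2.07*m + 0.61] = -3.24*m - 2.07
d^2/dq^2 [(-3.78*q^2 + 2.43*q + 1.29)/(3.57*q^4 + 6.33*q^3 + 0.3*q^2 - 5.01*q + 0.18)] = (-289.054332*q^8 - 140.883624*q^7 + 912.608424*q^6 + 663.07086*q^5 + 272.635146*q^4 + 119.173194*q^3 - 286.711974*q^2 - 21.239496*q + 68.756742)/(45.499293*q^12 + 242.025651*q^11 + 440.608329*q^10 + 102.75687*q^9 - 635.39073*q^8 - 608.314779*q^7 + 234.559017*q^6 + 458.032563*q^5 - 11.26467*q^4 - 126.759465*q^3 + 13.583214*q^2 - 0.486972*q + 0.005832)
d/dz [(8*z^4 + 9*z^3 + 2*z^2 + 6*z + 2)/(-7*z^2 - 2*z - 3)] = (-112*z^5 - 111*z^4 - 132*z^3 - 43*z^2 + 16*z - 14)/(49*z^4 + 28*z^3 + 46*z^2 + 12*z + 9)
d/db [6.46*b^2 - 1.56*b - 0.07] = 12.92*b - 1.56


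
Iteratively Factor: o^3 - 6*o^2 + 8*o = (o - 2)*(o^2 - 4*o) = o*(o - 2)*(o - 4)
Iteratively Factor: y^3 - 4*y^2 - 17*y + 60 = (y + 4)*(y^2 - 8*y + 15) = (y - 3)*(y + 4)*(y - 5)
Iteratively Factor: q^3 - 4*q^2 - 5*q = (q - 5)*(q^2 + q) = q*(q - 5)*(q + 1)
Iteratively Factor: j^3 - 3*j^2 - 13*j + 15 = (j - 5)*(j^2 + 2*j - 3) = (j - 5)*(j - 1)*(j + 3)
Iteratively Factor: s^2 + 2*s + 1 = (s + 1)*(s + 1)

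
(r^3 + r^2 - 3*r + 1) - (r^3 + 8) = r^2 - 3*r - 7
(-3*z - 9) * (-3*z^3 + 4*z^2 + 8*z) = 9*z^4 + 15*z^3 - 60*z^2 - 72*z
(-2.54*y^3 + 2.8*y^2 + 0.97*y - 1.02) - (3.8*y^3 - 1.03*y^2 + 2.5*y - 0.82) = -6.34*y^3 + 3.83*y^2 - 1.53*y - 0.2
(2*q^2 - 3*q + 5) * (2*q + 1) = 4*q^3 - 4*q^2 + 7*q + 5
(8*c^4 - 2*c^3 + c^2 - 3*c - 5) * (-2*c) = -16*c^5 + 4*c^4 - 2*c^3 + 6*c^2 + 10*c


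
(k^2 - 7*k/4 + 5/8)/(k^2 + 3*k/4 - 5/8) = (4*k - 5)/(4*k + 5)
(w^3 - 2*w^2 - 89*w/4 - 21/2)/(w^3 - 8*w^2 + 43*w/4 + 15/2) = (2*w + 7)/(2*w - 5)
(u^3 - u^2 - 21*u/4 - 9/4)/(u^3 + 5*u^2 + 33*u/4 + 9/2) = (2*u^2 - 5*u - 3)/(2*u^2 + 7*u + 6)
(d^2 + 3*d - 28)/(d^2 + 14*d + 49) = (d - 4)/(d + 7)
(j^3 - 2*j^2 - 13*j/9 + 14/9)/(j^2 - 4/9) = (3*j^2 - 4*j - 7)/(3*j + 2)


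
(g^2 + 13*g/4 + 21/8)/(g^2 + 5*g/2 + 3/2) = (g + 7/4)/(g + 1)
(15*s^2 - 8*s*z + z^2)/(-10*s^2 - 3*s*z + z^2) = (-3*s + z)/(2*s + z)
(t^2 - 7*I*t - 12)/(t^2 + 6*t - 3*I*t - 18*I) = (t - 4*I)/(t + 6)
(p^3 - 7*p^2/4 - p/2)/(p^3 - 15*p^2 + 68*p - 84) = p*(4*p + 1)/(4*(p^2 - 13*p + 42))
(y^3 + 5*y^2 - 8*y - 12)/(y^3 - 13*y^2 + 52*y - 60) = (y^2 + 7*y + 6)/(y^2 - 11*y + 30)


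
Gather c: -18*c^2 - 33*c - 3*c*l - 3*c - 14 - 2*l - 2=-18*c^2 + c*(-3*l - 36) - 2*l - 16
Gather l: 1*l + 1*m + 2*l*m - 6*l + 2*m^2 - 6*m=l*(2*m - 5) + 2*m^2 - 5*m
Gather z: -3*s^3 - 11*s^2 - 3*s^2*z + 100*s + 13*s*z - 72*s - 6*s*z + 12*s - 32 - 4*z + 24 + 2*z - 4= -3*s^3 - 11*s^2 + 40*s + z*(-3*s^2 + 7*s - 2) - 12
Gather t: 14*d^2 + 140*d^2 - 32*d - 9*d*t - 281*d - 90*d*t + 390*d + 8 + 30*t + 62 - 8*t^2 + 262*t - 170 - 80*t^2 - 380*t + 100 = 154*d^2 + 77*d - 88*t^2 + t*(-99*d - 88)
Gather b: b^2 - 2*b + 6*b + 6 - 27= b^2 + 4*b - 21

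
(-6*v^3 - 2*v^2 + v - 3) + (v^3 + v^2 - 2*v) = -5*v^3 - v^2 - v - 3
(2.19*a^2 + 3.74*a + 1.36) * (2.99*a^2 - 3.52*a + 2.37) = 6.5481*a^4 + 3.4738*a^3 - 3.9081*a^2 + 4.0766*a + 3.2232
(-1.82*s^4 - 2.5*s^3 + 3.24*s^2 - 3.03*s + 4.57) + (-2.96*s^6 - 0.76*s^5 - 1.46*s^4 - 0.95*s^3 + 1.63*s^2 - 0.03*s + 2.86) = -2.96*s^6 - 0.76*s^5 - 3.28*s^4 - 3.45*s^3 + 4.87*s^2 - 3.06*s + 7.43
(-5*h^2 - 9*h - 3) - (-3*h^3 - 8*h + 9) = 3*h^3 - 5*h^2 - h - 12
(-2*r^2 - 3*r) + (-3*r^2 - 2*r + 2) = -5*r^2 - 5*r + 2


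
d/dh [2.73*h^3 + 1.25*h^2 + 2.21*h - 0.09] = 8.19*h^2 + 2.5*h + 2.21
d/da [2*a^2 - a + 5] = 4*a - 1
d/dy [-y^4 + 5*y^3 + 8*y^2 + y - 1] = -4*y^3 + 15*y^2 + 16*y + 1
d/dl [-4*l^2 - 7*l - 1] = -8*l - 7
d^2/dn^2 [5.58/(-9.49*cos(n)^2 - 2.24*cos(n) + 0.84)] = (2010.141432*(1 - cos(n)^2)^2 + 355.852224*cos(n)^3 + 1210.995036*cos(n)^2 - 701.20512*cos(n) - 2155.100904)/(9.49*cos(n)^2 + 2.24*cos(n) - 0.84)^3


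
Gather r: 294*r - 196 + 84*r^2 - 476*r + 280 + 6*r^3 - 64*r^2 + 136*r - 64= 6*r^3 + 20*r^2 - 46*r + 20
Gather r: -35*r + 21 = 21 - 35*r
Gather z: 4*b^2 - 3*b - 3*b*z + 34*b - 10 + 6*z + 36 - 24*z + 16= 4*b^2 + 31*b + z*(-3*b - 18) + 42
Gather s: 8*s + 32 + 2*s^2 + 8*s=2*s^2 + 16*s + 32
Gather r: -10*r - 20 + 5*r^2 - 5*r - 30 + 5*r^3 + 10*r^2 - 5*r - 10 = 5*r^3 + 15*r^2 - 20*r - 60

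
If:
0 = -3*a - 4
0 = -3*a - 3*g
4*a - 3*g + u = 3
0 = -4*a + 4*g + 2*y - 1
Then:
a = -4/3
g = 4/3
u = 37/3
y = -29/6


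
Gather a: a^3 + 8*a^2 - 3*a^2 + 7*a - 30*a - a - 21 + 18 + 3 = a^3 + 5*a^2 - 24*a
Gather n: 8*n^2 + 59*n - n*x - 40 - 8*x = 8*n^2 + n*(59 - x) - 8*x - 40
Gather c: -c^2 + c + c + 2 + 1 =-c^2 + 2*c + 3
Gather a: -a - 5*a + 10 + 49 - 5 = 54 - 6*a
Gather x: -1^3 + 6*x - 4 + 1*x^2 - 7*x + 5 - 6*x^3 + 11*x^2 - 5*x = -6*x^3 + 12*x^2 - 6*x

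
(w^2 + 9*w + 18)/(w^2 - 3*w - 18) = (w + 6)/(w - 6)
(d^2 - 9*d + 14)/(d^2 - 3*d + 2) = (d - 7)/(d - 1)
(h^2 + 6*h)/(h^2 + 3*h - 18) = h/(h - 3)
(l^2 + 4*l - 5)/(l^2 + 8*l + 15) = (l - 1)/(l + 3)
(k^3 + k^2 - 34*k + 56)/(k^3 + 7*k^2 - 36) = (k^2 + 3*k - 28)/(k^2 + 9*k + 18)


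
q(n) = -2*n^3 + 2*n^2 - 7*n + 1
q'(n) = -6*n^2 + 4*n - 7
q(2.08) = -22.91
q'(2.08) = -24.64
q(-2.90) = 86.90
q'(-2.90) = -69.06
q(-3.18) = 107.80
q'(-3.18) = -80.39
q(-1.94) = 36.71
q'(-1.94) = -37.34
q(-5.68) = 471.79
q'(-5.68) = -223.29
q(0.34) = -1.23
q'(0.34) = -6.33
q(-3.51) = 136.70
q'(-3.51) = -94.96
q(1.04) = -6.37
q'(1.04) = -9.33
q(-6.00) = 547.00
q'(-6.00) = -247.00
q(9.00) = -1358.00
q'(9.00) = -457.00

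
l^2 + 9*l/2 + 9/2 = (l + 3/2)*(l + 3)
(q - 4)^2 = q^2 - 8*q + 16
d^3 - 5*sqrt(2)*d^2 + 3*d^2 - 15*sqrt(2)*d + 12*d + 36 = (d + 3)*(d - 3*sqrt(2))*(d - 2*sqrt(2))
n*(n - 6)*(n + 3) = n^3 - 3*n^2 - 18*n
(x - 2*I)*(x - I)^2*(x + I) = x^4 - 3*I*x^3 - x^2 - 3*I*x - 2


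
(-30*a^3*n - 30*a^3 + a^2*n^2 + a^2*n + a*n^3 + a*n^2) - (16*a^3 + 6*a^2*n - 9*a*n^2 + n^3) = -30*a^3*n - 46*a^3 + a^2*n^2 - 5*a^2*n + a*n^3 + 10*a*n^2 - n^3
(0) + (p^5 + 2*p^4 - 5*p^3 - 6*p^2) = p^5 + 2*p^4 - 5*p^3 - 6*p^2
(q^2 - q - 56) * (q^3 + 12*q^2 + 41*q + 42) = q^5 + 11*q^4 - 27*q^3 - 671*q^2 - 2338*q - 2352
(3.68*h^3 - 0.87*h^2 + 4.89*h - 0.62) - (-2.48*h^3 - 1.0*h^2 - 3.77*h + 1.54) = 6.16*h^3 + 0.13*h^2 + 8.66*h - 2.16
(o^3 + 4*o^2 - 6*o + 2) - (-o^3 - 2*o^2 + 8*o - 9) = 2*o^3 + 6*o^2 - 14*o + 11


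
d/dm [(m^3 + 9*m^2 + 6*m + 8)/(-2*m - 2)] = (-m^3 - 6*m^2 - 9*m + 1)/(m^2 + 2*m + 1)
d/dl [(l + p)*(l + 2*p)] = 2*l + 3*p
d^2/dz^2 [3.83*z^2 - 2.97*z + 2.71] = 7.66000000000000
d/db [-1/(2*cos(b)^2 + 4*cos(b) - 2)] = -(cos(b) + 1)*sin(b)/(sin(b)^2 - 2*cos(b))^2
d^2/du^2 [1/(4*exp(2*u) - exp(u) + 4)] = ((1 - 16*exp(u))*(4*exp(2*u) - exp(u) + 4) + 2*(8*exp(u) - 1)^2*exp(u))*exp(u)/(4*exp(2*u) - exp(u) + 4)^3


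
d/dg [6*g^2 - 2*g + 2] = 12*g - 2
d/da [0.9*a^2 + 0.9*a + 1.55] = 1.8*a + 0.9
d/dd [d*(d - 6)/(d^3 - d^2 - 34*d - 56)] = (d*(d - 6)*(-3*d^2 + 2*d + 34) + 2*(3 - d)*(-d^3 + d^2 + 34*d + 56))/(-d^3 + d^2 + 34*d + 56)^2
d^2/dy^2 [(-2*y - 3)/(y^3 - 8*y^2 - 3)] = 2*(y^2*(2*y + 3)*(3*y - 16)^2 + (6*y^2 - 32*y + (2*y + 3)*(3*y - 8))*(-y^3 + 8*y^2 + 3))/(-y^3 + 8*y^2 + 3)^3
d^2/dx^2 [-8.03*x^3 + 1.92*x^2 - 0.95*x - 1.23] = 3.84 - 48.18*x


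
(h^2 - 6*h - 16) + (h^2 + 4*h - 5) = 2*h^2 - 2*h - 21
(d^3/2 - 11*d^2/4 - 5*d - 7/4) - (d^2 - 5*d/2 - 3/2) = d^3/2 - 15*d^2/4 - 5*d/2 - 1/4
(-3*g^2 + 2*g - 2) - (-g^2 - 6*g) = -2*g^2 + 8*g - 2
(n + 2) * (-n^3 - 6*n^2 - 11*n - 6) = -n^4 - 8*n^3 - 23*n^2 - 28*n - 12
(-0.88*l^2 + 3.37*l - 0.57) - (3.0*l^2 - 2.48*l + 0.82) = -3.88*l^2 + 5.85*l - 1.39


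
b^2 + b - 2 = (b - 1)*(b + 2)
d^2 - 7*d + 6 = (d - 6)*(d - 1)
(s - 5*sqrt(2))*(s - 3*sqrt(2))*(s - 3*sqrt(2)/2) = s^3 - 19*sqrt(2)*s^2/2 + 54*s - 45*sqrt(2)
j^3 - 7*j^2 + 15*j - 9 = (j - 3)^2*(j - 1)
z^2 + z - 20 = (z - 4)*(z + 5)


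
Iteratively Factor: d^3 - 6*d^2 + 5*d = (d - 5)*(d^2 - d) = (d - 5)*(d - 1)*(d)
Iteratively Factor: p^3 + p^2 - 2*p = (p - 1)*(p^2 + 2*p) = (p - 1)*(p + 2)*(p)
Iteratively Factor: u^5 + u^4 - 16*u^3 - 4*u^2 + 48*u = (u - 2)*(u^4 + 3*u^3 - 10*u^2 - 24*u) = u*(u - 2)*(u^3 + 3*u^2 - 10*u - 24) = u*(u - 2)*(u + 2)*(u^2 + u - 12) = u*(u - 2)*(u + 2)*(u + 4)*(u - 3)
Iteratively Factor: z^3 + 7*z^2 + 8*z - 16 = (z + 4)*(z^2 + 3*z - 4) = (z - 1)*(z + 4)*(z + 4)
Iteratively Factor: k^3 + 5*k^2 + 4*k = (k + 4)*(k^2 + k) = (k + 1)*(k + 4)*(k)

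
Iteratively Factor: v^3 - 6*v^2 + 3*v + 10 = (v - 2)*(v^2 - 4*v - 5) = (v - 2)*(v + 1)*(v - 5)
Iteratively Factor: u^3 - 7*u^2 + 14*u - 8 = (u - 1)*(u^2 - 6*u + 8) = (u - 4)*(u - 1)*(u - 2)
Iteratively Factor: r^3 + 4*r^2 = (r)*(r^2 + 4*r) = r*(r + 4)*(r)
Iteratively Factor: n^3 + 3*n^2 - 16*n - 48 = (n - 4)*(n^2 + 7*n + 12) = (n - 4)*(n + 4)*(n + 3)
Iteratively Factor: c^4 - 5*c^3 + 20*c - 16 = (c + 2)*(c^3 - 7*c^2 + 14*c - 8) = (c - 1)*(c + 2)*(c^2 - 6*c + 8) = (c - 4)*(c - 1)*(c + 2)*(c - 2)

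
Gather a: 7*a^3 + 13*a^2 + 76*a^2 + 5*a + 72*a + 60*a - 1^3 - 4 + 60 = 7*a^3 + 89*a^2 + 137*a + 55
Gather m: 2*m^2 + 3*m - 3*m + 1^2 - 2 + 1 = 2*m^2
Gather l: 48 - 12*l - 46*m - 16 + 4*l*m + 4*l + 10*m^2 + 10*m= l*(4*m - 8) + 10*m^2 - 36*m + 32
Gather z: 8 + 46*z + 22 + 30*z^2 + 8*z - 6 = 30*z^2 + 54*z + 24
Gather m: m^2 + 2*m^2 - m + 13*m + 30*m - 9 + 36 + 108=3*m^2 + 42*m + 135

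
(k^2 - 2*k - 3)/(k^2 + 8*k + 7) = (k - 3)/(k + 7)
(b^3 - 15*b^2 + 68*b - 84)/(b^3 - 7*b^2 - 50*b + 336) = (b^2 - 9*b + 14)/(b^2 - b - 56)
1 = 1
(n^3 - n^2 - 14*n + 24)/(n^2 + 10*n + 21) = (n^3 - n^2 - 14*n + 24)/(n^2 + 10*n + 21)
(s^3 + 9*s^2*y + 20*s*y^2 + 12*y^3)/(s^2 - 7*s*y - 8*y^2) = (-s^2 - 8*s*y - 12*y^2)/(-s + 8*y)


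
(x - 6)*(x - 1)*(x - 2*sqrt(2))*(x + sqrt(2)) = x^4 - 7*x^3 - sqrt(2)*x^3 + 2*x^2 + 7*sqrt(2)*x^2 - 6*sqrt(2)*x + 28*x - 24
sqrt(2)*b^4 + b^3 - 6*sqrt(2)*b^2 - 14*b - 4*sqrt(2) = (b - 2*sqrt(2))*(b + sqrt(2))^2*(sqrt(2)*b + 1)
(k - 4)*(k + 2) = k^2 - 2*k - 8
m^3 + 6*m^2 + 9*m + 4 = (m + 1)^2*(m + 4)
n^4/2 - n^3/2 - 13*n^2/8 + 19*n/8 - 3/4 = (n/2 + 1)*(n - 3/2)*(n - 1)*(n - 1/2)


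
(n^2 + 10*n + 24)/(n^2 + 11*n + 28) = (n + 6)/(n + 7)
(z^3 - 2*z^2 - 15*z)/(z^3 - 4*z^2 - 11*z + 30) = z/(z - 2)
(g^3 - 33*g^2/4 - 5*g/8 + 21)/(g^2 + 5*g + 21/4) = (4*g^2 - 39*g + 56)/(2*(2*g + 7))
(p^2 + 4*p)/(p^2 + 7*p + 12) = p/(p + 3)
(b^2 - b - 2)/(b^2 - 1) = (b - 2)/(b - 1)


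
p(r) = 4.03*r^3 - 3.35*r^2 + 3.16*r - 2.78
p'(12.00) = 1663.72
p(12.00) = 6516.58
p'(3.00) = 91.87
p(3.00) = 85.36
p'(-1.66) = 47.60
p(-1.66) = -35.69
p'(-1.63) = 46.20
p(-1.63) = -34.28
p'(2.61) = 68.03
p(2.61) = 54.30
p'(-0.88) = 18.42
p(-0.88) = -10.90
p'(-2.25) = 79.44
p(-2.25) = -72.75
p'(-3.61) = 184.91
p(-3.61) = -247.44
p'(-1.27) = 31.17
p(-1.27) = -20.45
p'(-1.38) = 35.43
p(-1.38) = -24.11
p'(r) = 12.09*r^2 - 6.7*r + 3.16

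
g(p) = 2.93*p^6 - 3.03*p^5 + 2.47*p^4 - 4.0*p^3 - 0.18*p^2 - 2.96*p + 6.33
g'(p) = 17.58*p^5 - 15.15*p^4 + 9.88*p^3 - 12.0*p^2 - 0.36*p - 2.96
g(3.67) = 5385.29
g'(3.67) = 9278.49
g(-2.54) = 1288.19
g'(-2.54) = -2730.57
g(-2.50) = 1182.82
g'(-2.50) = -2540.03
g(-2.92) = 2752.02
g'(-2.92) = -5183.53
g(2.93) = 1277.08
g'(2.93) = 2821.19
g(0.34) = 5.17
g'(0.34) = -4.20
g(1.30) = 3.34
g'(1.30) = 20.00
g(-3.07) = 3628.16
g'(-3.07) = -6540.72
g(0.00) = 6.33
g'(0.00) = -2.96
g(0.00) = 6.33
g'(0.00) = -2.96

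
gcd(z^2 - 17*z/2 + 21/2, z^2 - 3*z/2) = z - 3/2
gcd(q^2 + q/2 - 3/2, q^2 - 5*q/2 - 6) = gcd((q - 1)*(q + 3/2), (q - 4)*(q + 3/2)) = q + 3/2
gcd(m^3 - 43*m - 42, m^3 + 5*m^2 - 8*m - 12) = m^2 + 7*m + 6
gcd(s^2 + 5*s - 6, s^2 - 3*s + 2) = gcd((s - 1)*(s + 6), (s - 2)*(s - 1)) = s - 1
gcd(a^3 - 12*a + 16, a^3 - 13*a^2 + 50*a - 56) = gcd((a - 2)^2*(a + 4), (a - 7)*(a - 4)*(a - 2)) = a - 2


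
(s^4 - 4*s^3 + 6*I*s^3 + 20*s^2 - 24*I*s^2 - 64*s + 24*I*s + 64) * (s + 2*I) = s^5 - 4*s^4 + 8*I*s^4 + 8*s^3 - 32*I*s^3 - 16*s^2 + 64*I*s^2 + 16*s - 128*I*s + 128*I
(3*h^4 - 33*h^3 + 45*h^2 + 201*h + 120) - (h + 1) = 3*h^4 - 33*h^3 + 45*h^2 + 200*h + 119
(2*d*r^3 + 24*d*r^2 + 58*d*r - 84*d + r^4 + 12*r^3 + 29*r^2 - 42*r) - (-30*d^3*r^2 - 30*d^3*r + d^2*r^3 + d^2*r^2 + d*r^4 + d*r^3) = 30*d^3*r^2 + 30*d^3*r - d^2*r^3 - d^2*r^2 - d*r^4 + d*r^3 + 24*d*r^2 + 58*d*r - 84*d + r^4 + 12*r^3 + 29*r^2 - 42*r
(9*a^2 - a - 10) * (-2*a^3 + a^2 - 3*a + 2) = -18*a^5 + 11*a^4 - 8*a^3 + 11*a^2 + 28*a - 20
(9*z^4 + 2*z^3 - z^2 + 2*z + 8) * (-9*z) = -81*z^5 - 18*z^4 + 9*z^3 - 18*z^2 - 72*z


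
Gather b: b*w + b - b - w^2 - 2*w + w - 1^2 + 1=b*w - w^2 - w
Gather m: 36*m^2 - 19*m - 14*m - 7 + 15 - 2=36*m^2 - 33*m + 6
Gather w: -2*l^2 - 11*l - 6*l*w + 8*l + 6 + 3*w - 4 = -2*l^2 - 3*l + w*(3 - 6*l) + 2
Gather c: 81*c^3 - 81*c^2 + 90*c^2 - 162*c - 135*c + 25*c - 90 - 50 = 81*c^3 + 9*c^2 - 272*c - 140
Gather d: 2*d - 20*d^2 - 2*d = -20*d^2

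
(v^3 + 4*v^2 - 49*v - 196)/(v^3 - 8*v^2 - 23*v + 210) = (v^2 + 11*v + 28)/(v^2 - v - 30)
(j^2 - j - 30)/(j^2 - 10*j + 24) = (j + 5)/(j - 4)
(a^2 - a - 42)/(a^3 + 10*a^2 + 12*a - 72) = (a - 7)/(a^2 + 4*a - 12)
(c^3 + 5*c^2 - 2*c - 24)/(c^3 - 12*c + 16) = (c + 3)/(c - 2)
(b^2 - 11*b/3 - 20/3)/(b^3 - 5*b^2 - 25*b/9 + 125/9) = 3*(3*b + 4)/(9*b^2 - 25)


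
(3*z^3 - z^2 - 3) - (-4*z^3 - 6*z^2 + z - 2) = 7*z^3 + 5*z^2 - z - 1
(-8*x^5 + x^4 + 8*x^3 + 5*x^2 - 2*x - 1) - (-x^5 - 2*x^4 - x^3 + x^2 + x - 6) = -7*x^5 + 3*x^4 + 9*x^3 + 4*x^2 - 3*x + 5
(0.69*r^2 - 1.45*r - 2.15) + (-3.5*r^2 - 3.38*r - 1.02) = -2.81*r^2 - 4.83*r - 3.17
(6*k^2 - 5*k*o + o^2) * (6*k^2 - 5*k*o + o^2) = 36*k^4 - 60*k^3*o + 37*k^2*o^2 - 10*k*o^3 + o^4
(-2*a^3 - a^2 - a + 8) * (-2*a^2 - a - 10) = 4*a^5 + 4*a^4 + 23*a^3 - 5*a^2 + 2*a - 80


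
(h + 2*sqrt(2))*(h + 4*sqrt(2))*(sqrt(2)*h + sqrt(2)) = sqrt(2)*h^3 + sqrt(2)*h^2 + 12*h^2 + 12*h + 16*sqrt(2)*h + 16*sqrt(2)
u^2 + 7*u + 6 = (u + 1)*(u + 6)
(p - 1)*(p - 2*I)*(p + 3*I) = p^3 - p^2 + I*p^2 + 6*p - I*p - 6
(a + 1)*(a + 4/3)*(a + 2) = a^3 + 13*a^2/3 + 6*a + 8/3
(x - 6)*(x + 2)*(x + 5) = x^3 + x^2 - 32*x - 60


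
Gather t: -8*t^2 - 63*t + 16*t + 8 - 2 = -8*t^2 - 47*t + 6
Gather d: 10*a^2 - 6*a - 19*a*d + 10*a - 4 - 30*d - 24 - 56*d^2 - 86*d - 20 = 10*a^2 + 4*a - 56*d^2 + d*(-19*a - 116) - 48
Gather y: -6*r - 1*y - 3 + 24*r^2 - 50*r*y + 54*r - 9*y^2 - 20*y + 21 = 24*r^2 + 48*r - 9*y^2 + y*(-50*r - 21) + 18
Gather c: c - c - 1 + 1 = 0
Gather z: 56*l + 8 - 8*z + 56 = 56*l - 8*z + 64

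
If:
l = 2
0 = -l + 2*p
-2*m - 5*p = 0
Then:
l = 2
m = -5/2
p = 1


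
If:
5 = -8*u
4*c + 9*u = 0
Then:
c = 45/32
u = -5/8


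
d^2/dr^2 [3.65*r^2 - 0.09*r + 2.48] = 7.30000000000000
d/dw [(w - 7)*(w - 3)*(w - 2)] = 3*w^2 - 24*w + 41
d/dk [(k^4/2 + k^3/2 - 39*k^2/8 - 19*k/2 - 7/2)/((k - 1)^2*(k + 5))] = (4*k^5 + 28*k^4 - 29*k^3 + 131*k^2 + 854*k + 632)/(8*(k^5 + 7*k^4 - 2*k^3 - 46*k^2 + 65*k - 25))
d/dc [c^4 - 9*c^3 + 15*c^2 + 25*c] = 4*c^3 - 27*c^2 + 30*c + 25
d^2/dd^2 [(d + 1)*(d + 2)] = 2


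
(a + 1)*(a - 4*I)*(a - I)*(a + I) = a^4 + a^3 - 4*I*a^3 + a^2 - 4*I*a^2 + a - 4*I*a - 4*I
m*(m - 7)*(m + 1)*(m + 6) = m^4 - 43*m^2 - 42*m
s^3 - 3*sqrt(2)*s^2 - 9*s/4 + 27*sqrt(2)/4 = (s - 3/2)*(s + 3/2)*(s - 3*sqrt(2))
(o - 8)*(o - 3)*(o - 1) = o^3 - 12*o^2 + 35*o - 24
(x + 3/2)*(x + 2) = x^2 + 7*x/2 + 3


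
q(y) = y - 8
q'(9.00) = 1.00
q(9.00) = 1.00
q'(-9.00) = 1.00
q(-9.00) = -17.00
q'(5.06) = 1.00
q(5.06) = -2.94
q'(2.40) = 1.00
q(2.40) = -5.60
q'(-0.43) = 1.00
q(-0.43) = -8.43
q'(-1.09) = 1.00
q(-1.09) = -9.09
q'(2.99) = 1.00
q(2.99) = -5.01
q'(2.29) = 1.00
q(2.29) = -5.71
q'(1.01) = 1.00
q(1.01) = -6.99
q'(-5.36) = 1.00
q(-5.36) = -13.36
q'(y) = 1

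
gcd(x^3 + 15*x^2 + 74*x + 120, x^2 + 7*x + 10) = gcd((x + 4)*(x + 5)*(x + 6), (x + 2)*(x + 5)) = x + 5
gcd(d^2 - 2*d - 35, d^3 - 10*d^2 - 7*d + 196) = d - 7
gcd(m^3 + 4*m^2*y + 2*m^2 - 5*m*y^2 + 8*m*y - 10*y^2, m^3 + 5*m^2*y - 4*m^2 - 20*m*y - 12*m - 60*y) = m^2 + 5*m*y + 2*m + 10*y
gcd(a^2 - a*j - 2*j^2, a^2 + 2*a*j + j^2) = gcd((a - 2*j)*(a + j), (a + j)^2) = a + j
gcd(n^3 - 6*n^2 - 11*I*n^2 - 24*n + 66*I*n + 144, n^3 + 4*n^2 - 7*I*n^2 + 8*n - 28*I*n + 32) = n - 8*I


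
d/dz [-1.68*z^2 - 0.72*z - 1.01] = -3.36*z - 0.72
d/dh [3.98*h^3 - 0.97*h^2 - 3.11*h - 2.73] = 11.94*h^2 - 1.94*h - 3.11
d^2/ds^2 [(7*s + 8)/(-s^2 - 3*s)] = 2*(s*(s + 3)*(21*s + 29) - (2*s + 3)^2*(7*s + 8))/(s^3*(s + 3)^3)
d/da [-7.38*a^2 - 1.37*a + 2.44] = -14.76*a - 1.37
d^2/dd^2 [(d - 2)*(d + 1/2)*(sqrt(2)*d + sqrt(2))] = sqrt(2)*(6*d - 1)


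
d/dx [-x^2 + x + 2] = 1 - 2*x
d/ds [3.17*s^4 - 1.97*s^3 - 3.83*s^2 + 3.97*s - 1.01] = 12.68*s^3 - 5.91*s^2 - 7.66*s + 3.97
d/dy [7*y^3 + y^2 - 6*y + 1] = 21*y^2 + 2*y - 6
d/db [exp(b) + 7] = exp(b)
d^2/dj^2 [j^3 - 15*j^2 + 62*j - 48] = 6*j - 30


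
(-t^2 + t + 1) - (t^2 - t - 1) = -2*t^2 + 2*t + 2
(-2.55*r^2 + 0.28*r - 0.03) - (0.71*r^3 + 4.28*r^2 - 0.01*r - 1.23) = -0.71*r^3 - 6.83*r^2 + 0.29*r + 1.2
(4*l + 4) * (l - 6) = 4*l^2 - 20*l - 24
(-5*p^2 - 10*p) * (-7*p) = 35*p^3 + 70*p^2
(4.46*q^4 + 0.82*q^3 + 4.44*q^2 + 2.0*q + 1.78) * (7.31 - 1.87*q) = -8.3402*q^5 + 31.0692*q^4 - 2.3086*q^3 + 28.7164*q^2 + 11.2914*q + 13.0118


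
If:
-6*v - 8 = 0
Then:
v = -4/3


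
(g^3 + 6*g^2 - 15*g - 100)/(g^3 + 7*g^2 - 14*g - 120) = (g + 5)/(g + 6)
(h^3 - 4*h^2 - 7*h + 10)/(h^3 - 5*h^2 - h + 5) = (h + 2)/(h + 1)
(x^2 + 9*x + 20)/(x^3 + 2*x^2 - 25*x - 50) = (x + 4)/(x^2 - 3*x - 10)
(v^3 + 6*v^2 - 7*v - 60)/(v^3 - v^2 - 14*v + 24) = (v + 5)/(v - 2)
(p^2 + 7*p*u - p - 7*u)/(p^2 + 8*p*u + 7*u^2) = (p - 1)/(p + u)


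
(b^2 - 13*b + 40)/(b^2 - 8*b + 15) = (b - 8)/(b - 3)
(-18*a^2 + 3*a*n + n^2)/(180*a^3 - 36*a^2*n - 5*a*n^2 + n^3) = (-3*a + n)/(30*a^2 - 11*a*n + n^2)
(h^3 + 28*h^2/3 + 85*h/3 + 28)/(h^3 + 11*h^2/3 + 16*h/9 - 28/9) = 3*(h^2 + 7*h + 12)/(3*h^2 + 4*h - 4)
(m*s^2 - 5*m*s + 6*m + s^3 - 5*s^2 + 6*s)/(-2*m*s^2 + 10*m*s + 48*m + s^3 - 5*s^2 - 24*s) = (-m*s^2 + 5*m*s - 6*m - s^3 + 5*s^2 - 6*s)/(2*m*s^2 - 10*m*s - 48*m - s^3 + 5*s^2 + 24*s)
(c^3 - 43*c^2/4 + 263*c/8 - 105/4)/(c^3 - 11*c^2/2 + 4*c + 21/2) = (4*c^2 - 29*c + 30)/(4*(c^2 - 2*c - 3))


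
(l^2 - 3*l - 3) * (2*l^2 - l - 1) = 2*l^4 - 7*l^3 - 4*l^2 + 6*l + 3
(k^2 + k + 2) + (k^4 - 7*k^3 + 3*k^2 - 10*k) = k^4 - 7*k^3 + 4*k^2 - 9*k + 2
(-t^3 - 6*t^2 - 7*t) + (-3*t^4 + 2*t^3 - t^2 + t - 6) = -3*t^4 + t^3 - 7*t^2 - 6*t - 6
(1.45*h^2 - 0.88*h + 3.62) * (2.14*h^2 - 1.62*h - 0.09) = 3.103*h^4 - 4.2322*h^3 + 9.0419*h^2 - 5.7852*h - 0.3258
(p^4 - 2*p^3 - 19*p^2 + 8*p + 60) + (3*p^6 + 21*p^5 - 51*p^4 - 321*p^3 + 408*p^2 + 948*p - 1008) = 3*p^6 + 21*p^5 - 50*p^4 - 323*p^3 + 389*p^2 + 956*p - 948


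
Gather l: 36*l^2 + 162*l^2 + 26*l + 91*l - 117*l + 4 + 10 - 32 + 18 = 198*l^2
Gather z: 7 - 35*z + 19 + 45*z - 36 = 10*z - 10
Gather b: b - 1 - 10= b - 11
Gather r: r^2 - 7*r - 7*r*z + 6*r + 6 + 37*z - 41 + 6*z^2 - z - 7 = r^2 + r*(-7*z - 1) + 6*z^2 + 36*z - 42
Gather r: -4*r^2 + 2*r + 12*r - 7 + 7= -4*r^2 + 14*r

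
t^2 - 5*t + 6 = (t - 3)*(t - 2)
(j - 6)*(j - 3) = j^2 - 9*j + 18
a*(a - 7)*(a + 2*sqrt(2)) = a^3 - 7*a^2 + 2*sqrt(2)*a^2 - 14*sqrt(2)*a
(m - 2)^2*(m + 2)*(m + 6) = m^4 + 4*m^3 - 16*m^2 - 16*m + 48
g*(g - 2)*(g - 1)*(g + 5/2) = g^4 - g^3/2 - 11*g^2/2 + 5*g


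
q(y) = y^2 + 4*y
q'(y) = 2*y + 4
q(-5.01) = 5.06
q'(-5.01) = -6.02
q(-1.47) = -3.72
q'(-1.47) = 1.06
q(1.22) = 6.37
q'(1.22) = 6.44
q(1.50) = 8.25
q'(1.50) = 7.00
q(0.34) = 1.48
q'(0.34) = 4.68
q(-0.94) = -2.88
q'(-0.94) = 2.12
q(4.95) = 44.30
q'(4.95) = 13.90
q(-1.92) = -3.99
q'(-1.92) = 0.16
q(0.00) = 0.00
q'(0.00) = 4.00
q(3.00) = 21.00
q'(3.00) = 10.00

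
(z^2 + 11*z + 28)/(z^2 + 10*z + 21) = (z + 4)/(z + 3)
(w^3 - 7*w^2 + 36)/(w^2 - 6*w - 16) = (w^2 - 9*w + 18)/(w - 8)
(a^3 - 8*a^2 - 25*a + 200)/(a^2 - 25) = a - 8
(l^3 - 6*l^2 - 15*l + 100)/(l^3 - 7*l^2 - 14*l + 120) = (l - 5)/(l - 6)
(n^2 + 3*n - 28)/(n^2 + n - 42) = (n - 4)/(n - 6)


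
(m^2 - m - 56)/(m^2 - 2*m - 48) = (m + 7)/(m + 6)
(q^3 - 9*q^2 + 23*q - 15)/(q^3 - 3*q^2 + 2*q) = (q^2 - 8*q + 15)/(q*(q - 2))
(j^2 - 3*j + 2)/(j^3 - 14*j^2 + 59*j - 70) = (j - 1)/(j^2 - 12*j + 35)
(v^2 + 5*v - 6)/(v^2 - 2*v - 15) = (-v^2 - 5*v + 6)/(-v^2 + 2*v + 15)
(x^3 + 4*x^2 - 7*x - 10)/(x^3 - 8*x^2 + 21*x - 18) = (x^2 + 6*x + 5)/(x^2 - 6*x + 9)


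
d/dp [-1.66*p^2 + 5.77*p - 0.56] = 5.77 - 3.32*p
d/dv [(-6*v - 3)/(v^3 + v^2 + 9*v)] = 3*(4*v^3 + 5*v^2 + 2*v + 9)/(v^2*(v^4 + 2*v^3 + 19*v^2 + 18*v + 81))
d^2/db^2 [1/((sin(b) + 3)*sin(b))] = (-4*sin(b) - 9 - 3/sin(b) + 18/sin(b)^2 + 18/sin(b)^3)/(sin(b) + 3)^3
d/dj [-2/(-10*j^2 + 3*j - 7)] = 2*(3 - 20*j)/(10*j^2 - 3*j + 7)^2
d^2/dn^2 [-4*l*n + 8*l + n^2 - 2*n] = 2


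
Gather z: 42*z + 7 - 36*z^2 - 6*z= -36*z^2 + 36*z + 7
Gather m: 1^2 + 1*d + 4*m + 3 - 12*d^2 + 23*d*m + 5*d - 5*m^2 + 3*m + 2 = -12*d^2 + 6*d - 5*m^2 + m*(23*d + 7) + 6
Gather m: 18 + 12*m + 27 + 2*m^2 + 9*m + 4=2*m^2 + 21*m + 49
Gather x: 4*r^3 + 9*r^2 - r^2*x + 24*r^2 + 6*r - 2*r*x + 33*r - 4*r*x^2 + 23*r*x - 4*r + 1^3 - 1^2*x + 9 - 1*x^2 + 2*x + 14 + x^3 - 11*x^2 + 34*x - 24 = 4*r^3 + 33*r^2 + 35*r + x^3 + x^2*(-4*r - 12) + x*(-r^2 + 21*r + 35)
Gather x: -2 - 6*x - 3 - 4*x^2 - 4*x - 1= -4*x^2 - 10*x - 6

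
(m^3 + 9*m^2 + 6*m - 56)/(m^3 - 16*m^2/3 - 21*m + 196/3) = 3*(m^2 + 5*m - 14)/(3*m^2 - 28*m + 49)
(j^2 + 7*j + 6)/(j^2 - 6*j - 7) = (j + 6)/(j - 7)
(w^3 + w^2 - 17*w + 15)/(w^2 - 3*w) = w + 4 - 5/w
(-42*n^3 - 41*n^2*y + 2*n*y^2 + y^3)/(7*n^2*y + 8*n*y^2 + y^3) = (-6*n + y)/y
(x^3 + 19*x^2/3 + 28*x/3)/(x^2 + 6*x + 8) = x*(3*x + 7)/(3*(x + 2))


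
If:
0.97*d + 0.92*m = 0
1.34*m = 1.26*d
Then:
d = 0.00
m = 0.00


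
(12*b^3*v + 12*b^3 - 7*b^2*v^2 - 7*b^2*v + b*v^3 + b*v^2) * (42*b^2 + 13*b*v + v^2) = 504*b^5*v + 504*b^5 - 138*b^4*v^2 - 138*b^4*v - 37*b^3*v^3 - 37*b^3*v^2 + 6*b^2*v^4 + 6*b^2*v^3 + b*v^5 + b*v^4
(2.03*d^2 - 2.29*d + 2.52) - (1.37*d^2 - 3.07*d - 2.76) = 0.66*d^2 + 0.78*d + 5.28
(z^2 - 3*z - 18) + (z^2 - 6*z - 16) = 2*z^2 - 9*z - 34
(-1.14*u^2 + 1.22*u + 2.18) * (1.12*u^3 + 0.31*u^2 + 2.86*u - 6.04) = -1.2768*u^5 + 1.013*u^4 - 0.440599999999999*u^3 + 11.0506*u^2 - 1.134*u - 13.1672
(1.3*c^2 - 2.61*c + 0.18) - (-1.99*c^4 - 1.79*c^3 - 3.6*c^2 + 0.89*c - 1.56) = 1.99*c^4 + 1.79*c^3 + 4.9*c^2 - 3.5*c + 1.74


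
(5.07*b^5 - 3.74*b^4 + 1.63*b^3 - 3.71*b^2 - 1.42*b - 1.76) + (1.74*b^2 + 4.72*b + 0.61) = 5.07*b^5 - 3.74*b^4 + 1.63*b^3 - 1.97*b^2 + 3.3*b - 1.15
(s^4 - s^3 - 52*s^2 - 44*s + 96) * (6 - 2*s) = -2*s^5 + 8*s^4 + 98*s^3 - 224*s^2 - 456*s + 576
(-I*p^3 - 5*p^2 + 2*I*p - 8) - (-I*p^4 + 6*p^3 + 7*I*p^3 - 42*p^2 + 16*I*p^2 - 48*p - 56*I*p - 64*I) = I*p^4 - 6*p^3 - 8*I*p^3 + 37*p^2 - 16*I*p^2 + 48*p + 58*I*p - 8 + 64*I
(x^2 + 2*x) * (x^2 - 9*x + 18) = x^4 - 7*x^3 + 36*x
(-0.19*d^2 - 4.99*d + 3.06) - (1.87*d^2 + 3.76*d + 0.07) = -2.06*d^2 - 8.75*d + 2.99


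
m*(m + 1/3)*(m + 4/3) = m^3 + 5*m^2/3 + 4*m/9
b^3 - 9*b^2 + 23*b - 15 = (b - 5)*(b - 3)*(b - 1)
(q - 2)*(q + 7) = q^2 + 5*q - 14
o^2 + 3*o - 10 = (o - 2)*(o + 5)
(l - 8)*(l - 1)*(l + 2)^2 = l^4 - 5*l^3 - 24*l^2 - 4*l + 32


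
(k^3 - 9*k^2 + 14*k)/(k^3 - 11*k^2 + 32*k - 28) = k/(k - 2)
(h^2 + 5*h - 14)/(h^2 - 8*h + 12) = (h + 7)/(h - 6)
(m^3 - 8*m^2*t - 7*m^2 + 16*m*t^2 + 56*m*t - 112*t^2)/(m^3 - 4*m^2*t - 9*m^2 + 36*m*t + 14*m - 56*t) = (m - 4*t)/(m - 2)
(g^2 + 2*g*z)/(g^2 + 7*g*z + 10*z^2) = g/(g + 5*z)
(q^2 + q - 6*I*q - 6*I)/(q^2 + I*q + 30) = (q^2 + q - 6*I*q - 6*I)/(q^2 + I*q + 30)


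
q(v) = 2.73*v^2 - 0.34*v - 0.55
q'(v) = 5.46*v - 0.34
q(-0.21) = -0.36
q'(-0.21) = -1.49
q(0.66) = 0.41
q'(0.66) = 3.26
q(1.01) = 1.89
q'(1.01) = 5.17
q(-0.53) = 0.40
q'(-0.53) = -3.23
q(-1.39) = 5.20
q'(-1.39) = -7.93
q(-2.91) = 23.56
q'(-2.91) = -16.23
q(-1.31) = 4.58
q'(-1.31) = -7.49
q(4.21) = 46.41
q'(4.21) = 22.65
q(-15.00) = 618.80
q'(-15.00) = -82.24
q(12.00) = 388.49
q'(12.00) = 65.18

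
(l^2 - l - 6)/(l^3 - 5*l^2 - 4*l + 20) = (l - 3)/(l^2 - 7*l + 10)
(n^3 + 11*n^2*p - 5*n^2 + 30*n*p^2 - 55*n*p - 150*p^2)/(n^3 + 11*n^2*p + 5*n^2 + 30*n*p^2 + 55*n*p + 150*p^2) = (n - 5)/(n + 5)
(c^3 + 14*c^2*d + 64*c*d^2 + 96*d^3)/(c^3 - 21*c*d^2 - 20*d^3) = (c^2 + 10*c*d + 24*d^2)/(c^2 - 4*c*d - 5*d^2)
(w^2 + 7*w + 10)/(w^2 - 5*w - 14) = (w + 5)/(w - 7)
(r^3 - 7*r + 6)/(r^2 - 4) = (r^2 + 2*r - 3)/(r + 2)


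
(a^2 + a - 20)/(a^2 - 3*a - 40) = (a - 4)/(a - 8)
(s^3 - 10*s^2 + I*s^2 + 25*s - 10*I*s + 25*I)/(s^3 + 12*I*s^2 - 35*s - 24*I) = (s^2 - 10*s + 25)/(s^2 + 11*I*s - 24)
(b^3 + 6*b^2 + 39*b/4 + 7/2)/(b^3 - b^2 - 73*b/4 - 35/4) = (b + 2)/(b - 5)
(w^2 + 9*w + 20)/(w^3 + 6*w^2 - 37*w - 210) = (w + 4)/(w^2 + w - 42)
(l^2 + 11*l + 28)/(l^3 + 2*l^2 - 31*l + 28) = (l + 4)/(l^2 - 5*l + 4)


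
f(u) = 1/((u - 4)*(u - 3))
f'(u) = -1/((u - 4)*(u - 3)^2) - 1/((u - 4)^2*(u - 3))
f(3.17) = -7.09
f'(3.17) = 33.15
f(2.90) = 9.09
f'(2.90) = 99.17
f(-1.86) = 0.04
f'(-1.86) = 0.01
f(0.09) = 0.09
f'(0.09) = 0.05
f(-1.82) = 0.04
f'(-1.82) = 0.01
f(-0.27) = 0.07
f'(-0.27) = 0.04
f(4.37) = 1.97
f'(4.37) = -6.77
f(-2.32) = 0.03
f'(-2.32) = 0.01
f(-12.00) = 0.00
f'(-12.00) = 0.00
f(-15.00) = 0.00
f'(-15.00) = 0.00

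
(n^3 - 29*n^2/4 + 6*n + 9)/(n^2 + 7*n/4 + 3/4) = (n^2 - 8*n + 12)/(n + 1)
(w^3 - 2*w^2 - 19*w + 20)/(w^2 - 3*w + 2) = (w^2 - w - 20)/(w - 2)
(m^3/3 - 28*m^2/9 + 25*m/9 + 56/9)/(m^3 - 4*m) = (3*m^3 - 28*m^2 + 25*m + 56)/(9*m*(m^2 - 4))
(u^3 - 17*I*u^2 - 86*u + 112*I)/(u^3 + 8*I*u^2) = (u^3 - 17*I*u^2 - 86*u + 112*I)/(u^2*(u + 8*I))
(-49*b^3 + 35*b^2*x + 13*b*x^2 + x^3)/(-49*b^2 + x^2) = (-7*b^2 + 6*b*x + x^2)/(-7*b + x)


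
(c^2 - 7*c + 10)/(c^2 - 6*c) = (c^2 - 7*c + 10)/(c*(c - 6))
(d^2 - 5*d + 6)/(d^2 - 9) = (d - 2)/(d + 3)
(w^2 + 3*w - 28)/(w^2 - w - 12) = (w + 7)/(w + 3)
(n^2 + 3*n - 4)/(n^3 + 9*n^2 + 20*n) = (n - 1)/(n*(n + 5))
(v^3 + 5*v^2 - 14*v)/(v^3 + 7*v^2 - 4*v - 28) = v/(v + 2)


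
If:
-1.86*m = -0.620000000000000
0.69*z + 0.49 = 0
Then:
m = 0.33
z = -0.71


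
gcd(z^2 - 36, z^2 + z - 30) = z + 6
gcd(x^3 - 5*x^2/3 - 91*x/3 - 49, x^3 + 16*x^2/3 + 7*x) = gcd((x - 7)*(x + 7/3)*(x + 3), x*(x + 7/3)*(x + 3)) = x^2 + 16*x/3 + 7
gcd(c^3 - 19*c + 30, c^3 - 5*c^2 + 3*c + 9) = c - 3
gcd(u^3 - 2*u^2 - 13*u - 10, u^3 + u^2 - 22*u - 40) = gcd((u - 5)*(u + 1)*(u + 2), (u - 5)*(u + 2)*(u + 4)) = u^2 - 3*u - 10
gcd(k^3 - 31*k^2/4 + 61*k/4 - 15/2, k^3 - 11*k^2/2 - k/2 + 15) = k^2 - 7*k + 10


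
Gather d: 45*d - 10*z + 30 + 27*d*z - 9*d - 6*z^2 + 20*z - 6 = d*(27*z + 36) - 6*z^2 + 10*z + 24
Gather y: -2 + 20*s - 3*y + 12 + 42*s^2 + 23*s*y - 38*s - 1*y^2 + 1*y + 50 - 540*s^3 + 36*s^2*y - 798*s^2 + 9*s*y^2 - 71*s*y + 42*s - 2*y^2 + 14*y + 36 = -540*s^3 - 756*s^2 + 24*s + y^2*(9*s - 3) + y*(36*s^2 - 48*s + 12) + 96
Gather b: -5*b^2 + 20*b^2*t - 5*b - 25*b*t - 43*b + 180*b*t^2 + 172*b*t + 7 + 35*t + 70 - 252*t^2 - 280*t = b^2*(20*t - 5) + b*(180*t^2 + 147*t - 48) - 252*t^2 - 245*t + 77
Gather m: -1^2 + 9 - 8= 0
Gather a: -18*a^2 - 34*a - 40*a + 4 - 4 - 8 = -18*a^2 - 74*a - 8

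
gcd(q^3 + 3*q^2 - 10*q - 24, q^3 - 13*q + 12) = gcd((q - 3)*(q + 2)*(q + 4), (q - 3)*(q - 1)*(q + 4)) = q^2 + q - 12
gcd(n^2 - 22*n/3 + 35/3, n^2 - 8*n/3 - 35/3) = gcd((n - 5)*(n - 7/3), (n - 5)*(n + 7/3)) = n - 5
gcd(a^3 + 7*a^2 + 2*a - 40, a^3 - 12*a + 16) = a^2 + 2*a - 8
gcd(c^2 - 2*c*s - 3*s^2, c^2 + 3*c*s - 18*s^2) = -c + 3*s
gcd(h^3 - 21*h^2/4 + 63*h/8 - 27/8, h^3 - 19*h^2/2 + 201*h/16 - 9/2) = h - 3/4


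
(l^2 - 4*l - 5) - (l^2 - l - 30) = 25 - 3*l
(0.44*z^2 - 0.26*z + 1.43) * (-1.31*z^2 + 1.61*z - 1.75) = -0.5764*z^4 + 1.049*z^3 - 3.0619*z^2 + 2.7573*z - 2.5025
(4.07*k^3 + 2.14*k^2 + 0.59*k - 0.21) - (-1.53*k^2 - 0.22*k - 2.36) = 4.07*k^3 + 3.67*k^2 + 0.81*k + 2.15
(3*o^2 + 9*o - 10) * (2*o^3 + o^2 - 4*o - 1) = 6*o^5 + 21*o^4 - 23*o^3 - 49*o^2 + 31*o + 10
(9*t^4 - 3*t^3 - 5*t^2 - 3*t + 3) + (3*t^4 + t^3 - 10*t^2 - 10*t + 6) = 12*t^4 - 2*t^3 - 15*t^2 - 13*t + 9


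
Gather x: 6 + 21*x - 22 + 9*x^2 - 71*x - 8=9*x^2 - 50*x - 24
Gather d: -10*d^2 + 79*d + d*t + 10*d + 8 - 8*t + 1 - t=-10*d^2 + d*(t + 89) - 9*t + 9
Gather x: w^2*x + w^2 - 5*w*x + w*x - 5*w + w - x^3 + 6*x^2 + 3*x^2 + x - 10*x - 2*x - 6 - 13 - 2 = w^2 - 4*w - x^3 + 9*x^2 + x*(w^2 - 4*w - 11) - 21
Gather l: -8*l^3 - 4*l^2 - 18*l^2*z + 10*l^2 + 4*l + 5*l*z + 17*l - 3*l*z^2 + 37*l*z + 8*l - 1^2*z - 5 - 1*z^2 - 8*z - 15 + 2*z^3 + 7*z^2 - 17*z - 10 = -8*l^3 + l^2*(6 - 18*z) + l*(-3*z^2 + 42*z + 29) + 2*z^3 + 6*z^2 - 26*z - 30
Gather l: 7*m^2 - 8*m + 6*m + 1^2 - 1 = 7*m^2 - 2*m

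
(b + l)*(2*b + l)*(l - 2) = 2*b^2*l - 4*b^2 + 3*b*l^2 - 6*b*l + l^3 - 2*l^2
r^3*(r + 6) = r^4 + 6*r^3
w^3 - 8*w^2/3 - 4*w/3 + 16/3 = (w - 2)^2*(w + 4/3)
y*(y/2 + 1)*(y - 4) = y^3/2 - y^2 - 4*y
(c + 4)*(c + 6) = c^2 + 10*c + 24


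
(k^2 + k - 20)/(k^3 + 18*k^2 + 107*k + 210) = (k - 4)/(k^2 + 13*k + 42)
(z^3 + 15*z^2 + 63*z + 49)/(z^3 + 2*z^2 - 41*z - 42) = (z + 7)/(z - 6)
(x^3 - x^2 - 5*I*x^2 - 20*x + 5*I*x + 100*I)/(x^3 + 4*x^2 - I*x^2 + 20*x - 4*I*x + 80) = (x - 5)/(x + 4*I)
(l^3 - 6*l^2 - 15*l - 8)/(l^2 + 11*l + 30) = (l^3 - 6*l^2 - 15*l - 8)/(l^2 + 11*l + 30)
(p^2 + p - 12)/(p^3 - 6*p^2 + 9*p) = (p + 4)/(p*(p - 3))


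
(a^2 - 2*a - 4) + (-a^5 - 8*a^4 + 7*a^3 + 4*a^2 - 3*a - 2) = -a^5 - 8*a^4 + 7*a^3 + 5*a^2 - 5*a - 6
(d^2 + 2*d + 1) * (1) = d^2 + 2*d + 1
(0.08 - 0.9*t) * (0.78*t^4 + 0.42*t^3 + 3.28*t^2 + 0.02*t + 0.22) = -0.702*t^5 - 0.3156*t^4 - 2.9184*t^3 + 0.2444*t^2 - 0.1964*t + 0.0176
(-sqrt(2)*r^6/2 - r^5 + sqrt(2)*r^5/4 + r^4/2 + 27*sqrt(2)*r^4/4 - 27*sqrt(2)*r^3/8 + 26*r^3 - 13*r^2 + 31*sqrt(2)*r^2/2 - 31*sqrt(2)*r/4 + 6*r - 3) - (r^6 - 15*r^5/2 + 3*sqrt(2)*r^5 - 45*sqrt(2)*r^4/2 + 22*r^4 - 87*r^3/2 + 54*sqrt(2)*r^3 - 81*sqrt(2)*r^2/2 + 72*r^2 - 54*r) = -r^6 - sqrt(2)*r^6/2 - 11*sqrt(2)*r^5/4 + 13*r^5/2 - 43*r^4/2 + 117*sqrt(2)*r^4/4 - 459*sqrt(2)*r^3/8 + 139*r^3/2 - 85*r^2 + 56*sqrt(2)*r^2 - 31*sqrt(2)*r/4 + 60*r - 3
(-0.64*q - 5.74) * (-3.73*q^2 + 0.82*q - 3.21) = 2.3872*q^3 + 20.8854*q^2 - 2.6524*q + 18.4254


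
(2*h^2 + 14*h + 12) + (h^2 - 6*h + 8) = 3*h^2 + 8*h + 20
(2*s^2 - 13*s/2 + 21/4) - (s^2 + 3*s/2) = s^2 - 8*s + 21/4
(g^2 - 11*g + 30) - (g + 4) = g^2 - 12*g + 26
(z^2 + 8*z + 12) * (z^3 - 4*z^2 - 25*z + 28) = z^5 + 4*z^4 - 45*z^3 - 220*z^2 - 76*z + 336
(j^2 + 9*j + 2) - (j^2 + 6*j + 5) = 3*j - 3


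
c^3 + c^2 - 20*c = c*(c - 4)*(c + 5)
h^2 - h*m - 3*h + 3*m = (h - 3)*(h - m)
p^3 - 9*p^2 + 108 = (p - 6)^2*(p + 3)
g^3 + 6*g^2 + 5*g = g*(g + 1)*(g + 5)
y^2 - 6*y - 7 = (y - 7)*(y + 1)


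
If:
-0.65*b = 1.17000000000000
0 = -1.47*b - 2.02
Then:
No Solution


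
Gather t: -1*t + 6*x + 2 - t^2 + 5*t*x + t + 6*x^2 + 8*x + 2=-t^2 + 5*t*x + 6*x^2 + 14*x + 4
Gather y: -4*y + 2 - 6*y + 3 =5 - 10*y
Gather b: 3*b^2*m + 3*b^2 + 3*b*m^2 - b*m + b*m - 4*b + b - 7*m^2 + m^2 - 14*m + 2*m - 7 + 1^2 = b^2*(3*m + 3) + b*(3*m^2 - 3) - 6*m^2 - 12*m - 6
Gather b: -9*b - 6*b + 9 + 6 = 15 - 15*b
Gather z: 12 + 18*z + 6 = 18*z + 18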